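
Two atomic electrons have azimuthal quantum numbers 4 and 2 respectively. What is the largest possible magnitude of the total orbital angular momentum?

L runs from |4 − 2| = 2 to 4 + 2 = 6.
Allowed values: L = 2, 3, 4, 5, 6.
The largest magnitude corresponds to L = 6: |L_tot| = ℏ√(6·7) = √42 ℏ.

|L_tot|_max = √42 ℏ ≈ 6.481ℏ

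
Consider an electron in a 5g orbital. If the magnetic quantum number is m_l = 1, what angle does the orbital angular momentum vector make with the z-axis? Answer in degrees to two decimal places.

θ ≈ 77.08°

For 5g, l = 4.
|L| = ℏ√(l(l+1)) = 2√5 ℏ.
L_z = m_l ℏ = 1ℏ.
cos θ = L_z/|L| = 1/√20, so θ ≈ 77.08°.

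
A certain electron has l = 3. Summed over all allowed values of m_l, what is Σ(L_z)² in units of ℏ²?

m_l ∈ {-3, -2, -1, 0, 1, 2, 3}.
Σ m_l² = 2·(1 + 4 + 9) = 28.

Σ(L_z)² = 28 ℏ²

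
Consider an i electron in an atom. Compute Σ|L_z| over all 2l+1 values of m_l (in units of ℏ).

Σ|L_z| = 42 ℏ

I corresponds to l = 6.
The allowed m_l values are -6, -5, -4, -3, -2, -1, 0, 1, 2, 3, 4, 5, 6.
Σ|m_l| = 2·6(6+1)/2 = 42.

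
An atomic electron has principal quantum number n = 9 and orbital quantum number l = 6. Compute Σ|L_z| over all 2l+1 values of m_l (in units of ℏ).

m_l ∈ {-6, -5, -4, -3, -2, -1, 0, 1, 2, 3, 4, 5, 6}.
Σ|m_l| = 2(1+2+…+6) = 42.

Σ|L_z| = 42 ℏ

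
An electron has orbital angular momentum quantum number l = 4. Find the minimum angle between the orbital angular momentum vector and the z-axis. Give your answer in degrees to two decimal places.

θ_min ≈ 26.57°

|L| = ℏ√(l(l+1)) = 2√5 ℏ.
The smallest angle corresponds to the largest L_z, i.e. m_l = l = 4, giving L_z = 4ℏ.
cos θ_min = 4/√20, so θ_min ≈ 26.57°.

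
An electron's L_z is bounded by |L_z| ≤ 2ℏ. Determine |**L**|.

|L| = √6 ℏ ≈ 2.449ℏ

L_z,max = lℏ, so l = 2.
|L| = √(l(l+1)) ℏ = √6 ℏ.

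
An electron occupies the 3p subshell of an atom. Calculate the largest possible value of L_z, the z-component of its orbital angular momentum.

For 3p, l = 1.
L_z = m_l ℏ with m_l ∈ {−1, …, 1}; the maximum is m_l = 1.

L_z,max = 1ℏ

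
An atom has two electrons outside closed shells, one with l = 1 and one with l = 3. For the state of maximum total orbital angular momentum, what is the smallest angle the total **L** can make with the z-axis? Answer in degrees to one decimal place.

θ_min ≈ 26.6°

By the triangle rule, |l₁ − l₂| ≤ L ≤ l₁ + l₂.
L ∈ {2, 3, 4}.
The maximum is L = 4, with |L_tot| = ℏ√(4·5) = 2√5 ℏ.
The minimum angle with z is arccos(4/√20) ≈ 26.6°.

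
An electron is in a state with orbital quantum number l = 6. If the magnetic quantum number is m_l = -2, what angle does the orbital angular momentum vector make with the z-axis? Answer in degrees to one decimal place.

|L|² = l(l+1)ℏ² = 42ℏ², so |L| = √42 ℏ.
L_z = m_l ℏ = −2ℏ.
cos θ = L_z/|L| = -2/√42, so θ ≈ 108.0°.

θ ≈ 108.0°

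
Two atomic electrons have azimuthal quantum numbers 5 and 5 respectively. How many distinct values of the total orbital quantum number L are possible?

11

The total orbital quantum number L ranges from |l₁ − l₂| to l₁ + l₂ in integer steps.
L ∈ {0, 1, 2, 3, 4, 5, 6, 7, 8, 9, 10}.
That is 11 values.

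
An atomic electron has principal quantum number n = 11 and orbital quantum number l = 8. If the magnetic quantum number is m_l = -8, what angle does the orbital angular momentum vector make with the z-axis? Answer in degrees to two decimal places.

θ ≈ 160.53°

|L| = √(l(l+1)) ℏ = 6√2 ℏ.
L_z = m_l ℏ = −8ℏ.
cos θ = L_z/|L| = -8/√72, so θ ≈ 160.53°.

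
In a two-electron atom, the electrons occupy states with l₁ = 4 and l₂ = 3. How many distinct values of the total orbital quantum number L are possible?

7

Angular momentum addition gives L = |l₁ − l₂|, …, l₁ + l₂.
Allowed values: L = 1, 2, 3, 4, 5, 6, 7.
That is 7 values.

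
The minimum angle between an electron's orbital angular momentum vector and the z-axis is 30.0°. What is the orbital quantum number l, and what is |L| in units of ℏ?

l = 3, |L| = 2√3 ℏ ≈ 3.464ℏ

At minimum angle, m_l = l, so cos θ = l/√(l(l+1)); cos²θ = l/(l+1) = 0.7500.
l = cos²θ/sin²θ ≈ 3.
Then |L| = ℏ√(3·4) = 2√3 ℏ.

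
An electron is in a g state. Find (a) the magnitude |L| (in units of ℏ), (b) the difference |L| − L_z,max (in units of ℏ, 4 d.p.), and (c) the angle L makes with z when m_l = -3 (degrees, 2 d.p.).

|L| = 2√5 ℏ ≈ 4.472ℏ; |L|−L_z,max ≈ 0.4721ℏ; θ(m_l=-3) ≈ 132.13°

The letter g corresponds to l = 4.
|L| = ℏ√(4·5) = 2√5 ℏ ≈ 4.472ℏ.
|L| − L_z,max = (2√5 − 4)ℏ ≈ 0.4721ℏ.
For m_l = -3: cos θ = -3/√20, θ ≈ 132.13°.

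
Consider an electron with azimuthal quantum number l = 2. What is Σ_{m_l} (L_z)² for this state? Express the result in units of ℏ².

m_l ∈ {-2, -1, 0, 1, 2}.
Summing m² from −2 to 2: Σ m_l² = 10.

Σ(L_z)² = 10 ℏ²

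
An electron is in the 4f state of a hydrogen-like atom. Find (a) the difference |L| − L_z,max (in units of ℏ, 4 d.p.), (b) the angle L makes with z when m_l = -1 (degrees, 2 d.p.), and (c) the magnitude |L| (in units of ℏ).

For 4f, l = 3.
|L| − L_z,max = (2√3 − 3)ℏ ≈ 0.4641ℏ.
For m_l = -1: cos θ = -1/√12, θ ≈ 106.78°.
|L| = ℏ√(3·4) = 2√3 ℏ ≈ 3.464ℏ.

|L|−L_z,max ≈ 0.4641ℏ; θ(m_l=-1) ≈ 106.78°; |L| = 2√3 ℏ ≈ 3.464ℏ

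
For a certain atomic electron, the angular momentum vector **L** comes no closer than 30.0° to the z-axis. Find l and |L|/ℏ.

l = 3, |L| = 2√3 ℏ ≈ 3.464ℏ

At minimum angle, m_l = l, so cos θ = l/√(l(l+1)); cos²θ = l/(l+1) = 0.7500.
Solving: l = 3.
Then |L| = ℏ√(3·4) = 2√3 ℏ.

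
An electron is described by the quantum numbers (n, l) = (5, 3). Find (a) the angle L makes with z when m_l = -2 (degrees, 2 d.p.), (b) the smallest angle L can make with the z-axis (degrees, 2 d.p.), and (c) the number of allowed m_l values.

θ(m_l=-2) ≈ 125.26°; θ_min ≈ 30.00°; 7 values

For m_l = -2: cos θ = -2/√12, θ ≈ 125.26°.
cos θ_min = 3/√12, so θ_min ≈ 30.00°.
There are 2l+1 = 7 values of m_l.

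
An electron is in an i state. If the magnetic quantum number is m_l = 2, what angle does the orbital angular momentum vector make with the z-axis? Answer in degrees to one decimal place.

For an i orbital, l = 6.
|L|² = l(l+1)ℏ² = 42ℏ², so |L| = √42 ℏ.
L_z = m_l ℏ = 2ℏ.
cos θ = L_z/|L| = 2/√42, so θ ≈ 72.0°.

θ ≈ 72.0°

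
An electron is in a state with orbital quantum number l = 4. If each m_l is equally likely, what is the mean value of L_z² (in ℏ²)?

⟨L_z²⟩ = 6.667 ℏ²

m_l ∈ {-4, -3, -2, -1, 0, 1, 2, 3, 4}.
⟨L_z²⟩ = ℏ²·(Σ m_l²)/(2l+1) = ℏ²·60/9 = 6.667ℏ².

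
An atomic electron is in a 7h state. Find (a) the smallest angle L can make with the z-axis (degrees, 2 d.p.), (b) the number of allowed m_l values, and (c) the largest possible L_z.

θ_min ≈ 24.09°; 11 values; L_z,max = 5ℏ

For 7h, l = 5.
cos θ_min = 5/√30, so θ_min ≈ 24.09°.
There are 2l+1 = 11 values of m_l.
L_z,max = lℏ = 5ℏ.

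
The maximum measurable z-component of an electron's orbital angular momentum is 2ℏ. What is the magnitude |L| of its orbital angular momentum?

L_z,max = lℏ, so l = 2.
Then |L| = ℏ√(2·3) = √6 ℏ.

|L| = √6 ℏ ≈ 2.449ℏ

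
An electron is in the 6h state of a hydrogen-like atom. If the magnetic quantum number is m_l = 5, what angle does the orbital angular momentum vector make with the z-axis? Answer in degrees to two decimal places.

θ ≈ 24.09°

6h means n = 6, l = 5.
|L| = √(l(l+1)) ℏ = √30 ℏ.
L_z = m_l ℏ = 5ℏ.
cos θ = L_z/|L| = 5/√30, so θ ≈ 24.09°.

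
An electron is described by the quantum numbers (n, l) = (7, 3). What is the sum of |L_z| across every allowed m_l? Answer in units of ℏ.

m_l runs from −3 to 3, i.e. {-3, -2, -1, 0, 1, 2, 3}.
Σ|m_l| = l(l+1) = 12.

Σ|L_z| = 12 ℏ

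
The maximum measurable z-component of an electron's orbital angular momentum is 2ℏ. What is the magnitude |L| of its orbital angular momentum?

L_z,max = lℏ, so l = 2.
Then |L| = ℏ√(2·3) = √6 ℏ.

|L| = √6 ℏ ≈ 2.449ℏ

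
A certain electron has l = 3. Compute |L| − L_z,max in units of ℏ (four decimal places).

|L| = 2√3 ℏ ≈ 3.4641ℏ, while L_z,max = lℏ = 3ℏ.
The difference is (2√3 − 3)ℏ ≈ 0.4641ℏ.

|L| − L_z,max ≈ 0.4641ℏ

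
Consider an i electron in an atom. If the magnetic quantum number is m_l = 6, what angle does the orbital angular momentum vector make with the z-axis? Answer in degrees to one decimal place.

The letter i corresponds to l = 6.
|L| = √(l(l+1)) ℏ = √42 ℏ.
L_z = m_l ℏ = 6ℏ.
cos θ = L_z/|L| = 6/√42, so θ ≈ 22.2°.

θ ≈ 22.2°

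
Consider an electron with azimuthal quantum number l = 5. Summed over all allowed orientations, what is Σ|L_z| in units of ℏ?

The allowed m_l values are -5, -4, -3, -2, -1, 0, 1, 2, 3, 4, 5.
Σ|m_l| = 2(1+2+…+5) = 30.

Σ|L_z| = 30 ℏ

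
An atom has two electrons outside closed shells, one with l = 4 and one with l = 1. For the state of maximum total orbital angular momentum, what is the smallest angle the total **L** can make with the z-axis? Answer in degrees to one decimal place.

θ_min ≈ 24.1°

Angular momentum addition gives L = |l₁ − l₂|, …, l₁ + l₂.
So L can be 3, 4, 5.
The maximum is L = 5, with |L_tot| = ℏ√(5·6) = √30 ℏ.
The minimum angle with z is arccos(5/√30) ≈ 24.1°.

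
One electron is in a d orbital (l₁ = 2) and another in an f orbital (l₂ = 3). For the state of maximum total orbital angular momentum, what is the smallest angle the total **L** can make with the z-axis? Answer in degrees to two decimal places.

θ_min ≈ 24.09°

The total orbital quantum number L ranges from |l₁ − l₂| to l₁ + l₂ in integer steps.
So L can be 1, 2, 3, 4, 5.
The maximum is L = 5, with |L_tot| = ℏ√(5·6) = √30 ℏ.
The minimum angle with z is arccos(5/√30) ≈ 24.09°.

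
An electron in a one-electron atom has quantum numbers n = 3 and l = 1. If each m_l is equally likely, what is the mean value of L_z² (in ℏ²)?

The allowed m_l values are -1, 0, 1.
Average of L_z² over 3 states: 2/3 ℏ² = 0.6667 ℏ².

⟨L_z²⟩ = 0.6667 ℏ²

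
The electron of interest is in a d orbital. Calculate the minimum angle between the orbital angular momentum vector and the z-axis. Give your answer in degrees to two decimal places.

D corresponds to l = 2.
|L|² = l(l+1)ℏ² = 6ℏ², so |L| = √6 ℏ.
The smallest angle corresponds to the largest L_z, i.e. m_l = l = 2, giving L_z = 2ℏ.
cos θ_min = 2/√6, so θ_min ≈ 35.26°.

θ_min ≈ 35.26°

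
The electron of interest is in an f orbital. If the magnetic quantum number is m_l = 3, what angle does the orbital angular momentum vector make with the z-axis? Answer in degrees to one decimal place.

An f state has l = 3.
|L| = √(l(l+1)) ℏ = 2√3 ℏ.
L_z = m_l ℏ = 3ℏ.
cos θ = L_z/|L| = 3/√12, so θ ≈ 30.0°.

θ ≈ 30.0°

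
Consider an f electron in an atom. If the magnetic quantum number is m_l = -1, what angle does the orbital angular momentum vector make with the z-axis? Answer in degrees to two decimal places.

The letter f corresponds to l = 3.
|L|² = l(l+1)ℏ² = 12ℏ², so |L| = 2√3 ℏ.
L_z = m_l ℏ = −1ℏ.
cos θ = L_z/|L| = -1/√12, so θ ≈ 106.78°.

θ ≈ 106.78°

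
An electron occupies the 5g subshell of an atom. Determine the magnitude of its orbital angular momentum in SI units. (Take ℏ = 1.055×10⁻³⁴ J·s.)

|L| = 4.718×10⁻³⁴ J·s

For 5g, l = 4.
|L| = ℏ√(l(l+1)) = ℏ√(4·5) = 2√5 ℏ
Numerically, |L| = 4.472 × (1.055×10⁻³⁴ J·s) = 4.718×10⁻³⁴ J·s.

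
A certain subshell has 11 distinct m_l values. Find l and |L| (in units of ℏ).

l = 5, |L| = √30 ℏ ≈ 5.477ℏ

Since there are 2l+1 = 11 values of m_l, l = 5.
|L| = ℏ√(l(l+1)) = ℏ√(5·6) = √30 ℏ.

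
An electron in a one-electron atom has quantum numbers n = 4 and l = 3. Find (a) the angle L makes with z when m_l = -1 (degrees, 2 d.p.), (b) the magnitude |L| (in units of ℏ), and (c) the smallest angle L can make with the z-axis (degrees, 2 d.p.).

For m_l = -1: cos θ = -1/√12, θ ≈ 106.78°.
|L| = ℏ√(3·4) = 2√3 ℏ ≈ 3.464ℏ.
cos θ_min = 3/√12, so θ_min ≈ 30.00°.

θ(m_l=-1) ≈ 106.78°; |L| = 2√3 ℏ ≈ 3.464ℏ; θ_min ≈ 30.00°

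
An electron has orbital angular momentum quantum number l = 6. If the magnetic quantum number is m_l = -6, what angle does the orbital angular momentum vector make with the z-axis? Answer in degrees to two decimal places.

|L|² = l(l+1)ℏ² = 42ℏ², so |L| = √42 ℏ.
L_z = m_l ℏ = −6ℏ.
cos θ = L_z/|L| = -6/√42, so θ ≈ 157.79°.

θ ≈ 157.79°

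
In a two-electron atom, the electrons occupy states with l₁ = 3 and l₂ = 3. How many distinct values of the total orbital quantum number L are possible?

By the triangle rule, |l₁ − l₂| ≤ L ≤ l₁ + l₂.
So L can be 0, 1, 2, 3, 4, 5, 6.
That is 7 values.

7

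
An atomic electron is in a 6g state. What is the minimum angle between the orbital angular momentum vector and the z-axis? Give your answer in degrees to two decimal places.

θ_min ≈ 26.57°

For 6g, l = 4.
|L| = √(l(l+1)) ℏ = 2√5 ℏ.
The smallest angle corresponds to the largest L_z, i.e. m_l = l = 4, giving L_z = 4ℏ.
cos θ_min = 4/√20, so θ_min ≈ 26.57°.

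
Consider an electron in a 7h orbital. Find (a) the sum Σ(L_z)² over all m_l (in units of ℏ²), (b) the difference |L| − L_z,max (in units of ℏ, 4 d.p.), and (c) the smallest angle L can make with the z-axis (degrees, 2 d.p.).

For 7h, l = 5.
Σ m_l² = 110, so Σ(L_z)² = 110 ℏ².
|L| − L_z,max = (√30 − 5)ℏ ≈ 0.4772ℏ.
cos θ_min = 5/√30, so θ_min ≈ 24.09°.

Σ(L_z)² = 110 ℏ²; |L|−L_z,max ≈ 0.4772ℏ; θ_min ≈ 24.09°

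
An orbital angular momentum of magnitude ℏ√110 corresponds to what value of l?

l = 10

Since |L|² = l(l+1)ℏ², l(l+1) = 110.
l² + l − 110 = 0 ⇒ l = 10.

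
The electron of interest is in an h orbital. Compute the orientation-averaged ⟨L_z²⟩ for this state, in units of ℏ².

⟨L_z²⟩ = 10 ℏ²

For an h orbital, l = 5.
m_l ∈ {-5, -4, -3, -2, -1, 0, 1, 2, 3, 4, 5}.
Average of L_z² over 11 states: 110/11 ℏ² = 10 ℏ².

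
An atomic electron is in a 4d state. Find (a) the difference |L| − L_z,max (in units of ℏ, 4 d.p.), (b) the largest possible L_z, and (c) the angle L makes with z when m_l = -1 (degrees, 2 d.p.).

|L|−L_z,max ≈ 0.4495ℏ; L_z,max = 2ℏ; θ(m_l=-1) ≈ 114.09°

4d means n = 4, l = 2.
|L| − L_z,max = (√6 − 2)ℏ ≈ 0.4495ℏ.
L_z,max = lℏ = 2ℏ.
For m_l = -1: cos θ = -1/√6, θ ≈ 114.09°.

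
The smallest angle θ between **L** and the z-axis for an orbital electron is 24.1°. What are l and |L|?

cos²θ_min = l/(l+1) = 0.8333.
Thus l = 0.8333/(1 − 0.8333) ≈ 5.
Then |L| = ℏ√(5·6) = √30 ℏ.

l = 5, |L| = √30 ℏ ≈ 5.477ℏ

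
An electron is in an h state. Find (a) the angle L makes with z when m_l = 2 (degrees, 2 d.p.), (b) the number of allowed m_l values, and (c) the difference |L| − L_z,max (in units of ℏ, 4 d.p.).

θ(m_l=2) ≈ 68.58°; 11 values; |L|−L_z,max ≈ 0.4772ℏ

For an h orbital, l = 5.
For m_l = 2: cos θ = 2/√30, θ ≈ 68.58°.
There are 2l+1 = 11 values of m_l.
|L| − L_z,max = (√30 − 5)ℏ ≈ 0.4772ℏ.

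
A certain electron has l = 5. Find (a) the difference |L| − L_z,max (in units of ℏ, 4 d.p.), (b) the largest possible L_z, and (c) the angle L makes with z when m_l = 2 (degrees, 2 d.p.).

|L|−L_z,max ≈ 0.4772ℏ; L_z,max = 5ℏ; θ(m_l=2) ≈ 68.58°

|L| − L_z,max = (√30 − 5)ℏ ≈ 0.4772ℏ.
L_z,max = lℏ = 5ℏ.
For m_l = 2: cos θ = 2/√30, θ ≈ 68.58°.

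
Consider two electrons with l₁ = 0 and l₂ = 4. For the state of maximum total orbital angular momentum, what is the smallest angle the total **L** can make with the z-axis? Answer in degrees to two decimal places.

L runs from |0 − 4| = 4 to 0 + 4 = 4.
So L can be 4.
The maximum is L = 4, with |L_tot| = ℏ√(4·5) = 2√5 ℏ.
The minimum angle with z is arccos(4/√20) ≈ 26.57°.

θ_min ≈ 26.57°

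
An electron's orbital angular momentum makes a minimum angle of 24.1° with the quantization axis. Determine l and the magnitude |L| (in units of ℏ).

l = 5, |L| = √30 ℏ ≈ 5.477ℏ

cos θ_min = l/√(l(l+1)) = √(l/(l+1)), so l/(l+1) = cos²(24.1°) = 0.8333.
Solving: l = 5.
Then |L| = ℏ√(5·6) = √30 ℏ.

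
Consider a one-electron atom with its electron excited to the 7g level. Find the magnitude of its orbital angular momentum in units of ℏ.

The 7g level has l = 4.
|L| = ℏ√(l(l+1)) = ℏ√(4·5) = 2√5 ℏ

|L| = 2√5 ℏ ≈ 4.472ℏ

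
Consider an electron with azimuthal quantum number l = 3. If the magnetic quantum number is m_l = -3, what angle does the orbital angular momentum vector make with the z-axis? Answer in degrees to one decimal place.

θ ≈ 150.0°

|L| = √(l(l+1)) ℏ = 2√3 ℏ.
L_z = m_l ℏ = −3ℏ.
cos θ = L_z/|L| = -3/√12, so θ ≈ 150.0°.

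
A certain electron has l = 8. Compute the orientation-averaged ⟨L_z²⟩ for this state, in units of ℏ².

⟨L_z²⟩ = 24 ℏ²

m_l ∈ {-8, -7, -6, -5, -4, -3, -2, -1, 0, 1, 2, 3, 4, 5, 6, 7, 8}.
⟨L_z²⟩ = ℏ²·l(l+1)/3 = 24ℏ².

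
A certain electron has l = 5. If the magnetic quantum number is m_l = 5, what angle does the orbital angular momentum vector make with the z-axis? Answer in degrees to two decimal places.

|L|² = l(l+1)ℏ² = 30ℏ², so |L| = √30 ℏ.
L_z = m_l ℏ = 5ℏ.
cos θ = L_z/|L| = 5/√30, so θ ≈ 24.09°.

θ ≈ 24.09°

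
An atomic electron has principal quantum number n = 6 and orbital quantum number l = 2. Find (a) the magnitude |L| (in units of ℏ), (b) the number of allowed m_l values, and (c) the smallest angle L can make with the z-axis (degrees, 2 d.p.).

|L| = √6 ℏ ≈ 2.449ℏ; 5 values; θ_min ≈ 35.26°

|L| = ℏ√(2·3) = √6 ℏ ≈ 2.449ℏ.
There are 2l+1 = 5 values of m_l.
cos θ_min = 2/√6, so θ_min ≈ 35.26°.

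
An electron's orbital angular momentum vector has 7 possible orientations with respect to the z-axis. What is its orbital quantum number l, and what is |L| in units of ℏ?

2l + 1 = 7 ⇒ l = 3.
|L| = ℏ√(l(l+1)) = ℏ√(3·4) = 2√3 ℏ.

l = 3, |L| = 2√3 ℏ ≈ 3.464ℏ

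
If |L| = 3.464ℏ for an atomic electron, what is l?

l = 3

Since |L|² = l(l+1)ℏ², l(l+1) = 12.
Solving: l = 3.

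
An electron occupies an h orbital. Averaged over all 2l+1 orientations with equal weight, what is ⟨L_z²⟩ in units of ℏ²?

⟨L_z²⟩ = 10 ℏ²

For an h orbital, l = 5.
m_l runs from −5 to 5, i.e. {-5, -4, -3, -2, -1, 0, 1, 2, 3, 4, 5}.
⟨L_z²⟩ = ℏ²·(Σ m_l²)/(2l+1) = ℏ²·110/11 = 10ℏ².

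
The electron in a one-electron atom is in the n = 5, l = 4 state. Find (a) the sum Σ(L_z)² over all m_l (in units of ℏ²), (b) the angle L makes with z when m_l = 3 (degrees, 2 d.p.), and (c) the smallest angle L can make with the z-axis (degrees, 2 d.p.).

Σ m_l² = 60, so Σ(L_z)² = 60 ℏ².
For m_l = 3: cos θ = 3/√20, θ ≈ 47.87°.
cos θ_min = 4/√20, so θ_min ≈ 26.57°.

Σ(L_z)² = 60 ℏ²; θ(m_l=3) ≈ 47.87°; θ_min ≈ 26.57°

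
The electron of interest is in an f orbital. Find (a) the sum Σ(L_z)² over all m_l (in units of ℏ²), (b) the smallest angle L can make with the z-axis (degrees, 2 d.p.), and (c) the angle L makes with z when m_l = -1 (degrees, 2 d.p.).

An f state has l = 3.
Σ m_l² = 28, so Σ(L_z)² = 28 ℏ².
cos θ_min = 3/√12, so θ_min ≈ 30.00°.
For m_l = -1: cos θ = -1/√12, θ ≈ 106.78°.

Σ(L_z)² = 28 ℏ²; θ_min ≈ 30.00°; θ(m_l=-1) ≈ 106.78°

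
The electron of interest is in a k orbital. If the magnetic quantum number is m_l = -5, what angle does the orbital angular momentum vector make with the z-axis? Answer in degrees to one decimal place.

θ ≈ 131.9°

A k state has l = 7.
|L| = √(l(l+1)) ℏ = 2√14 ℏ.
L_z = m_l ℏ = −5ℏ.
cos θ = L_z/|L| = -5/√56, so θ ≈ 131.9°.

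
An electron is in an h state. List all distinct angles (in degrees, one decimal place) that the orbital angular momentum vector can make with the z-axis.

θ ∈ {24.1°, 43.1°, 56.8°, 68.6°, 79.5°, 90.0°, 100.5°, 111.4°, 123.2°, 136.9°, 155.9°}

For an h orbital, l = 5.
|L| = √(l(l+1)) ℏ = √30 ℏ.
cos θ = m_l/√30 for each m_l ∈ {-5, -4, -3, -2, -1, 0, 1, 2, 3, 4, 5}.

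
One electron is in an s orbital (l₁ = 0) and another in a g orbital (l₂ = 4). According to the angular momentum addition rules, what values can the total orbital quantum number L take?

L = 4

The total orbital quantum number L ranges from |l₁ − l₂| to l₁ + l₂ in integer steps.
So L can be 4.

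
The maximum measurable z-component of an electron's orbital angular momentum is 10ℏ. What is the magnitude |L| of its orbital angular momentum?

|L| = √110 ℏ ≈ 10.488ℏ

The maximum L_z equals lℏ, giving l = 10.
|L| = ℏ√(l(l+1)) = √110 ℏ.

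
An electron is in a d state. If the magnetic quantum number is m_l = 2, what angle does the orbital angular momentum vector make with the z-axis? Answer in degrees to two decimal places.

θ ≈ 35.26°

A d state has l = 2.
|L| = √(l(l+1)) ℏ = √6 ℏ.
L_z = m_l ℏ = 2ℏ.
cos θ = L_z/|L| = 2/√6, so θ ≈ 35.26°.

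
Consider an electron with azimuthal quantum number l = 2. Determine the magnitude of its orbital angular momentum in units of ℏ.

|L| = ℏ√(l(l+1)) = ℏ√(2·3) = √6 ℏ

|L| = √6 ℏ ≈ 2.449ℏ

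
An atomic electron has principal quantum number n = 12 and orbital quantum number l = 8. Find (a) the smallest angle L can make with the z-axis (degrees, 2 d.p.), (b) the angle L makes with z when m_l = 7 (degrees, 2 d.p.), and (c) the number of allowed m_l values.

cos θ_min = 8/√72, so θ_min ≈ 19.47°.
For m_l = 7: cos θ = 7/√72, θ ≈ 34.42°.
There are 2l+1 = 17 values of m_l.

θ_min ≈ 19.47°; θ(m_l=7) ≈ 34.42°; 17 values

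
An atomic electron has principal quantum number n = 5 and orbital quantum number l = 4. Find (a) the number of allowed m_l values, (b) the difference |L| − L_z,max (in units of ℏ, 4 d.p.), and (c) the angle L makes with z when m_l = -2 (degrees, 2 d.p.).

9 values; |L|−L_z,max ≈ 0.4721ℏ; θ(m_l=-2) ≈ 116.57°

There are 2l+1 = 9 values of m_l.
|L| − L_z,max = (2√5 − 4)ℏ ≈ 0.4721ℏ.
For m_l = -2: cos θ = -2/√20, θ ≈ 116.57°.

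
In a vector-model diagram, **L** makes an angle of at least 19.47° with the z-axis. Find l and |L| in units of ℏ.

l = 8, |L| = 6√2 ℏ ≈ 8.485ℏ

cos²θ_min = l/(l+1) = 0.8889.
l = cos²θ/sin²θ ≈ 8.
Then |L| = ℏ√(8·9) = 6√2 ℏ.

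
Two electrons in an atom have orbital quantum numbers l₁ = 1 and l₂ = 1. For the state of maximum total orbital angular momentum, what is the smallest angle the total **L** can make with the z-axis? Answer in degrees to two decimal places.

By the triangle rule, |l₁ − l₂| ≤ L ≤ l₁ + l₂.
Allowed values: L = 0, 1, 2.
The maximum is L = 2, with |L_tot| = ℏ√(2·3) = √6 ℏ.
The minimum angle with z is arccos(2/√6) ≈ 35.26°.

θ_min ≈ 35.26°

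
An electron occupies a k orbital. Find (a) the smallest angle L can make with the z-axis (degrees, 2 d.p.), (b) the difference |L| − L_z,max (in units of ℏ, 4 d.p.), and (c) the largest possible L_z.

θ_min ≈ 20.70°; |L|−L_z,max ≈ 0.4833ℏ; L_z,max = 7ℏ

A k state has l = 7.
cos θ_min = 7/√56, so θ_min ≈ 20.70°.
|L| − L_z,max = (2√14 − 7)ℏ ≈ 0.4833ℏ.
L_z,max = lℏ = 7ℏ.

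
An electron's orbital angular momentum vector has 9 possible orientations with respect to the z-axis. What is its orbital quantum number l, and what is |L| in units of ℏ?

l = 4, |L| = 2√5 ℏ ≈ 4.472ℏ

Since there are 2l+1 = 9 values of m_l, l = 4.
|L| = ℏ√(l(l+1)) = ℏ√(4·5) = 2√5 ℏ.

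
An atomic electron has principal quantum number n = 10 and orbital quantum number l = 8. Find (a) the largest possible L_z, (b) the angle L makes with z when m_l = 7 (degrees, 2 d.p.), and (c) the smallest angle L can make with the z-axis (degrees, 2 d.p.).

L_z,max = lℏ = 8ℏ.
For m_l = 7: cos θ = 7/√72, θ ≈ 34.42°.
cos θ_min = 8/√72, so θ_min ≈ 19.47°.

L_z,max = 8ℏ; θ(m_l=7) ≈ 34.42°; θ_min ≈ 19.47°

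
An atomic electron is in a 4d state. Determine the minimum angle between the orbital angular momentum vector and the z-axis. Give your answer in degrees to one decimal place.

θ_min ≈ 35.3°

The 4d subshell has l = 2.
|L| = √(l(l+1)) ℏ = √6 ℏ.
The smallest angle corresponds to the largest L_z, i.e. m_l = l = 2, giving L_z = 2ℏ.
cos θ_min = 2/√6, so θ_min ≈ 35.3°.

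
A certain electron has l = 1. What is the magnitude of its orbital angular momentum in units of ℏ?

|L| = ℏ√(l(l+1)) = ℏ√(1·2) = √2 ℏ

|L| = √2 ℏ ≈ 1.414ℏ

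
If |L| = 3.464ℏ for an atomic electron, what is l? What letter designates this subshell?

Since |L|² = l(l+1)ℏ², l(l+1) = 12.
Solving: l = 3.

l = 3 (f orbital)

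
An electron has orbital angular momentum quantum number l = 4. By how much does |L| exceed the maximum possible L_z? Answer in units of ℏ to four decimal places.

|L| − L_z,max ≈ 0.4721ℏ

|L| = 2√5 ℏ ≈ 4.4721ℏ, while L_z,max = lℏ = 4ℏ.
The difference is (2√5 − 4)ℏ ≈ 0.4721ℏ.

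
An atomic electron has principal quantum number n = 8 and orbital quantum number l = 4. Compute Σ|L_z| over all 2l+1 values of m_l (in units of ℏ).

m_l ∈ {-4, -3, -2, -1, 0, 1, 2, 3, 4}.
Σ|m_l| = l(l+1) = 20.

Σ|L_z| = 20 ℏ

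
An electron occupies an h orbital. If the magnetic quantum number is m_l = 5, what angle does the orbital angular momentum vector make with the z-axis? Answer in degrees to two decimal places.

θ ≈ 24.09°

For an h orbital, l = 5.
|L| = √(l(l+1)) ℏ = √30 ℏ.
L_z = m_l ℏ = 5ℏ.
cos θ = L_z/|L| = 5/√30, so θ ≈ 24.09°.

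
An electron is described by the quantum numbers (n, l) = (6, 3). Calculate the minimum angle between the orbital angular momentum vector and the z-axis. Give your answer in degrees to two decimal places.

θ_min ≈ 30.00°

|L| = √(l(l+1)) ℏ = 2√3 ℏ.
The smallest angle corresponds to the largest L_z, i.e. m_l = l = 3, giving L_z = 3ℏ.
cos θ_min = 3/√12, so θ_min ≈ 30.00°.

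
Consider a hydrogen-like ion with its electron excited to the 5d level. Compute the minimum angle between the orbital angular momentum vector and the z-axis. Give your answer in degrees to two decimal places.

θ_min ≈ 35.26°

The 5d level has l = 2.
|L| = √(l(l+1)) ℏ = √6 ℏ.
The smallest angle corresponds to the largest L_z, i.e. m_l = l = 2, giving L_z = 2ℏ.
cos θ_min = 2/√6, so θ_min ≈ 35.26°.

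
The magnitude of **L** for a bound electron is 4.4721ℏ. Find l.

(|L|/ℏ)² = l(l+1) = 20.
Solving: l = 4.

l = 4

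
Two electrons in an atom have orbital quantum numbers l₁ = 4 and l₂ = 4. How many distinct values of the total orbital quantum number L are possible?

9

Angular momentum addition gives L = |l₁ − l₂|, …, l₁ + l₂.
Allowed values: L = 0, 1, 2, 3, 4, 5, 6, 7, 8.
That is 9 values.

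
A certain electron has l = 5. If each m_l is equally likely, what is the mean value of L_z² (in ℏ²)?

⟨L_z²⟩ = 10 ℏ²

m_l runs from −5 to 5, i.e. {-5, -4, -3, -2, -1, 0, 1, 2, 3, 4, 5}.
⟨L_z²⟩ = ℏ²·l(l+1)/3 = 10ℏ².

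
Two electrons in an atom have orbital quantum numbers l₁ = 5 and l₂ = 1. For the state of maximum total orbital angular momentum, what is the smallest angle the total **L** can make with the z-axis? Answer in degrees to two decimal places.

Angular momentum addition gives L = |l₁ − l₂|, …, l₁ + l₂.
So L can be 4, 5, 6.
The maximum is L = 6, with |L_tot| = ℏ√(6·7) = √42 ℏ.
The minimum angle with z is arccos(6/√42) ≈ 22.21°.

θ_min ≈ 22.21°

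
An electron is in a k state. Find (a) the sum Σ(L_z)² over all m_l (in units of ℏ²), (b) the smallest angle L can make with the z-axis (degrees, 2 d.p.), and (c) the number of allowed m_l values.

The letter k corresponds to l = 7.
Σ m_l² = 280, so Σ(L_z)² = 280 ℏ².
cos θ_min = 7/√56, so θ_min ≈ 20.70°.
There are 2l+1 = 15 values of m_l.

Σ(L_z)² = 280 ℏ²; θ_min ≈ 20.70°; 15 values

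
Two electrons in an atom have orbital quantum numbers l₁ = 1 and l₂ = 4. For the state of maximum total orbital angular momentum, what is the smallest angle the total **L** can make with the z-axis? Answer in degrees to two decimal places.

θ_min ≈ 24.09°

The total orbital quantum number L ranges from |l₁ − l₂| to l₁ + l₂ in integer steps.
So L can be 3, 4, 5.
The maximum is L = 5, with |L_tot| = ℏ√(5·6) = √30 ℏ.
The minimum angle with z is arccos(5/√30) ≈ 24.09°.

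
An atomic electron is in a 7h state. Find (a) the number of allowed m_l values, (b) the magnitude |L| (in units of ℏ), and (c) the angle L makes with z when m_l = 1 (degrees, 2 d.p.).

For 7h, l = 5.
There are 2l+1 = 11 values of m_l.
|L| = ℏ√(5·6) = √30 ℏ ≈ 5.477ℏ.
For m_l = 1: cos θ = 1/√30, θ ≈ 79.48°.

11 values; |L| = √30 ℏ ≈ 5.477ℏ; θ(m_l=1) ≈ 79.48°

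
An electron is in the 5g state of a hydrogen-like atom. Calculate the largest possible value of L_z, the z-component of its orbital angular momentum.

5g means n = 5, l = 4.
L_z = m_l ℏ with m_l ∈ {−4, …, 4}; the maximum is m_l = 4.

L_z,max = 4ℏ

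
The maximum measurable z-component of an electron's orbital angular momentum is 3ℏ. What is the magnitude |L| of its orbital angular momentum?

L_z,max = lℏ, so l = 3.
|L| = √(l(l+1)) ℏ = 2√3 ℏ.

|L| = 2√3 ℏ ≈ 3.464ℏ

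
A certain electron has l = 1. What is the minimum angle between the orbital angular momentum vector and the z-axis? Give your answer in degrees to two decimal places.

θ_min ≈ 45.00°

|L| = √(l(l+1)) ℏ = √2 ℏ.
The smallest angle corresponds to the largest L_z, i.e. m_l = l = 1, giving L_z = 1ℏ.
cos θ_min = 1/√2, so θ_min ≈ 45.00°.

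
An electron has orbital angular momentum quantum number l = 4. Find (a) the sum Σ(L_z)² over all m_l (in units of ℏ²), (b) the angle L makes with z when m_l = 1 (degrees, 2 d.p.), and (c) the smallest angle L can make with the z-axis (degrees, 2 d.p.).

Σ(L_z)² = 60 ℏ²; θ(m_l=1) ≈ 77.08°; θ_min ≈ 26.57°

Σ m_l² = 60, so Σ(L_z)² = 60 ℏ².
For m_l = 1: cos θ = 1/√20, θ ≈ 77.08°.
cos θ_min = 4/√20, so θ_min ≈ 26.57°.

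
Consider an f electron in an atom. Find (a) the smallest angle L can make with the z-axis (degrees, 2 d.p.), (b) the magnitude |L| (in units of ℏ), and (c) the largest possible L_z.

F corresponds to l = 3.
cos θ_min = 3/√12, so θ_min ≈ 30.00°.
|L| = ℏ√(3·4) = 2√3 ℏ ≈ 3.464ℏ.
L_z,max = lℏ = 3ℏ.

θ_min ≈ 30.00°; |L| = 2√3 ℏ ≈ 3.464ℏ; L_z,max = 3ℏ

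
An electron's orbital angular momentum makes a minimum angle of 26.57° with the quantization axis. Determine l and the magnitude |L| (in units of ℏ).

cos²θ_min = l/(l+1) = 0.7999.
Thus l = 0.7999/(1 − 0.7999) ≈ 4.
Then |L| = ℏ√(4·5) = 2√5 ℏ.

l = 4, |L| = 2√5 ℏ ≈ 4.472ℏ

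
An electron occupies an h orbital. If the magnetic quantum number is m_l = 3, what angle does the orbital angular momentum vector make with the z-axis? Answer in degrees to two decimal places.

H corresponds to l = 5.
|L|² = l(l+1)ℏ² = 30ℏ², so |L| = √30 ℏ.
L_z = m_l ℏ = 3ℏ.
cos θ = L_z/|L| = 3/√30, so θ ≈ 56.79°.

θ ≈ 56.79°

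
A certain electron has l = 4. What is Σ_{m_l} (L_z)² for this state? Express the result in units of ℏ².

m_l runs from −4 to 4, i.e. {-4, -3, -2, -1, 0, 1, 2, 3, 4}.
Σ m_l² = 2·(1 + 4 + 9 + 16) = 60.

Σ(L_z)² = 60 ℏ²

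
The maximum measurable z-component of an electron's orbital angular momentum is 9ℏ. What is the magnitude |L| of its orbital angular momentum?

|L| = 3√10 ℏ ≈ 9.487ℏ

L_z,max = lℏ, so l = 9.
|L| = √(l(l+1)) ℏ = 3√10 ℏ.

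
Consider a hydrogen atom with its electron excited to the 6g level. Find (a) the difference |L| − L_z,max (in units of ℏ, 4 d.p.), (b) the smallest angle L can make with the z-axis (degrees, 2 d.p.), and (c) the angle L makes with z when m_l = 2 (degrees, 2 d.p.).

|L|−L_z,max ≈ 0.4721ℏ; θ_min ≈ 26.57°; θ(m_l=2) ≈ 63.43°

The 6g level has l = 4.
|L| − L_z,max = (2√5 − 4)ℏ ≈ 0.4721ℏ.
cos θ_min = 4/√20, so θ_min ≈ 26.57°.
For m_l = 2: cos θ = 2/√20, θ ≈ 63.43°.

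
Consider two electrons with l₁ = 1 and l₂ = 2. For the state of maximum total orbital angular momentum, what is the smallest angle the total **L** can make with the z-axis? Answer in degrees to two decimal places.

θ_min ≈ 30.00°

Angular momentum addition gives L = |l₁ − l₂|, …, l₁ + l₂.
L ∈ {1, 2, 3}.
The maximum is L = 3, with |L_tot| = ℏ√(3·4) = 2√3 ℏ.
The minimum angle with z is arccos(3/√12) ≈ 30.00°.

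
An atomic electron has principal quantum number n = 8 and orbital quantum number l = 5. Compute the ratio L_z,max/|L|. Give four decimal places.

|L| = √30 ℏ ≈ 5.4772ℏ, while L_z,max = lℏ = 5ℏ.
L_z,max/|L| = 5/√30 = 0.9129.

L_z,max/|L| = 0.9129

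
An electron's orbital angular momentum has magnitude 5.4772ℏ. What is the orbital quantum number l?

|L| = ℏ√(l(l+1)), so l(l+1) = 30.
Solving: l = 5.

l = 5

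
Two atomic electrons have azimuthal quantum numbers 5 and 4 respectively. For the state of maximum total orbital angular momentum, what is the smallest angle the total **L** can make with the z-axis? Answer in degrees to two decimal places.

By the triangle rule, |l₁ − l₂| ≤ L ≤ l₁ + l₂.
Allowed values: L = 1, 2, 3, 4, 5, 6, 7, 8, 9.
The maximum is L = 9, with |L_tot| = ℏ√(9·10) = 3√10 ℏ.
The minimum angle with z is arccos(9/√90) ≈ 18.43°.

θ_min ≈ 18.43°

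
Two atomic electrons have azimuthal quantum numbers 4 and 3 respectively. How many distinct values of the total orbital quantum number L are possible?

L runs from |4 − 3| = 1 to 4 + 3 = 7.
So L can be 1, 2, 3, 4, 5, 6, 7.
That is 7 values.

7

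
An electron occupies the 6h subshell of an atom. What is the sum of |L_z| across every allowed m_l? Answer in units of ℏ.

Σ|L_z| = 30 ℏ

For 6h, l = 5.
m_l ∈ {-5, -4, -3, -2, -1, 0, 1, 2, 3, 4, 5}.
Σ|m_l| = 2·5(5+1)/2 = 30.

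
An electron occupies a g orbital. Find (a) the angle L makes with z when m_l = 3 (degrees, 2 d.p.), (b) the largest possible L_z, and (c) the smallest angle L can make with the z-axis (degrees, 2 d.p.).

θ(m_l=3) ≈ 47.87°; L_z,max = 4ℏ; θ_min ≈ 26.57°

A g state has l = 4.
For m_l = 3: cos θ = 3/√20, θ ≈ 47.87°.
L_z,max = lℏ = 4ℏ.
cos θ_min = 4/√20, so θ_min ≈ 26.57°.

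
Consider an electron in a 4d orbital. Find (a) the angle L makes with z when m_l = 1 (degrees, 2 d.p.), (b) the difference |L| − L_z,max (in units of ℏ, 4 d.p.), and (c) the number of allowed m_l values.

θ(m_l=1) ≈ 65.91°; |L|−L_z,max ≈ 0.4495ℏ; 5 values

The 4d subshell has l = 2.
For m_l = 1: cos θ = 1/√6, θ ≈ 65.91°.
|L| − L_z,max = (√6 − 2)ℏ ≈ 0.4495ℏ.
There are 2l+1 = 5 values of m_l.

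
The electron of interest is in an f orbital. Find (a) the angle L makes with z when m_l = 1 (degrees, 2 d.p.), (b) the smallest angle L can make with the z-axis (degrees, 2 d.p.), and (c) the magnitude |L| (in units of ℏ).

F corresponds to l = 3.
For m_l = 1: cos θ = 1/√12, θ ≈ 73.22°.
cos θ_min = 3/√12, so θ_min ≈ 30.00°.
|L| = ℏ√(3·4) = 2√3 ℏ ≈ 3.464ℏ.

θ(m_l=1) ≈ 73.22°; θ_min ≈ 30.00°; |L| = 2√3 ℏ ≈ 3.464ℏ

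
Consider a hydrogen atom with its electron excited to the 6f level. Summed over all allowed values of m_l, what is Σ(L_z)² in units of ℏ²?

Σ(L_z)² = 28 ℏ²

The 6f level has l = 3.
m_l runs from −3 to 3, i.e. {-3, -2, -1, 0, 1, 2, 3}.
Σ m_l² = 2·(1 + 4 + 9) = 28.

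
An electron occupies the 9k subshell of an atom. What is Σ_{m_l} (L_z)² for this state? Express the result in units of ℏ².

Σ(L_z)² = 280 ℏ²

For 9k, l = 7.
The allowed m_l values are -7, -6, -5, -4, -3, -2, -1, 0, 1, 2, 3, 4, 5, 6, 7.
Σ m_l² = l(l+1)(2l+1)/3 = 7·8·15/3 = 280.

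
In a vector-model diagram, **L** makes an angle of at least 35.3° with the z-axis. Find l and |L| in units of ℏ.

l = 2, |L| = √6 ℏ ≈ 2.449ℏ

cos θ_min = l/√(l(l+1)) = √(l/(l+1)), so l/(l+1) = cos²(35.3°) = 0.6661.
Solving: l = 2.
Then |L| = ℏ√(2·3) = √6 ℏ.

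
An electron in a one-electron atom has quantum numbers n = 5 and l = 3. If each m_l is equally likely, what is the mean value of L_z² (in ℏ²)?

m_l ∈ {-3, -2, -1, 0, 1, 2, 3}.
⟨L_z²⟩ = ℏ²·l(l+1)/3 = 4ℏ².

⟨L_z²⟩ = 4 ℏ²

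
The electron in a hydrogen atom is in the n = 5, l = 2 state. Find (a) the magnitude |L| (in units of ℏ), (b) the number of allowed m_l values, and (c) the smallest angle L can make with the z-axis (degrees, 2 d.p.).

|L| = √6 ℏ ≈ 2.449ℏ; 5 values; θ_min ≈ 35.26°

|L| = ℏ√(2·3) = √6 ℏ ≈ 2.449ℏ.
There are 2l+1 = 5 values of m_l.
cos θ_min = 2/√6, so θ_min ≈ 35.26°.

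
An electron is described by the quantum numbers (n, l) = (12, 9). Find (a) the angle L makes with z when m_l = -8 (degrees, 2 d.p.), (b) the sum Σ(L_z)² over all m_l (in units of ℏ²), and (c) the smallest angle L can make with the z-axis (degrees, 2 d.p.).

For m_l = -8: cos θ = -8/√90, θ ≈ 147.49°.
Σ m_l² = 570, so Σ(L_z)² = 570 ℏ².
cos θ_min = 9/√90, so θ_min ≈ 18.43°.

θ(m_l=-8) ≈ 147.49°; Σ(L_z)² = 570 ℏ²; θ_min ≈ 18.43°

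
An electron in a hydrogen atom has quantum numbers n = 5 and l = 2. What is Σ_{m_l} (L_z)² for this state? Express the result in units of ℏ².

m_l runs from −2 to 2, i.e. {-2, -1, 0, 1, 2}.
Σ m_l² = l(l+1)(2l+1)/3 = 2·3·5/3 = 10.

Σ(L_z)² = 10 ℏ²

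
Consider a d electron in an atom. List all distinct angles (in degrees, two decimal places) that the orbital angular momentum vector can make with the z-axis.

θ ∈ {35.26°, 65.91°, 90.00°, 114.09°, 144.74°}

For a d orbital, l = 2.
|L| = ℏ√(l(l+1)) = √6 ℏ.
cos θ = m_l/√6 for each m_l ∈ {-2, -1, 0, 1, 2}.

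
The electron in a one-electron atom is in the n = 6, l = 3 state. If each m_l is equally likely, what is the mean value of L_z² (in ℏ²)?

⟨L_z²⟩ = 4 ℏ²

m_l runs from −3 to 3, i.e. {-3, -2, -1, 0, 1, 2, 3}.
Average of L_z² over 7 states: 28/7 ℏ² = 4 ℏ².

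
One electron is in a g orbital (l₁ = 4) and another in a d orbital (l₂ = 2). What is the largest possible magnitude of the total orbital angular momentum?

The total orbital quantum number L ranges from |l₁ − l₂| to l₁ + l₂ in integer steps.
So L can be 2, 3, 4, 5, 6.
The largest magnitude corresponds to L = 6: |L_tot| = ℏ√(6·7) = √42 ℏ.

|L_tot|_max = √42 ℏ ≈ 6.481ℏ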